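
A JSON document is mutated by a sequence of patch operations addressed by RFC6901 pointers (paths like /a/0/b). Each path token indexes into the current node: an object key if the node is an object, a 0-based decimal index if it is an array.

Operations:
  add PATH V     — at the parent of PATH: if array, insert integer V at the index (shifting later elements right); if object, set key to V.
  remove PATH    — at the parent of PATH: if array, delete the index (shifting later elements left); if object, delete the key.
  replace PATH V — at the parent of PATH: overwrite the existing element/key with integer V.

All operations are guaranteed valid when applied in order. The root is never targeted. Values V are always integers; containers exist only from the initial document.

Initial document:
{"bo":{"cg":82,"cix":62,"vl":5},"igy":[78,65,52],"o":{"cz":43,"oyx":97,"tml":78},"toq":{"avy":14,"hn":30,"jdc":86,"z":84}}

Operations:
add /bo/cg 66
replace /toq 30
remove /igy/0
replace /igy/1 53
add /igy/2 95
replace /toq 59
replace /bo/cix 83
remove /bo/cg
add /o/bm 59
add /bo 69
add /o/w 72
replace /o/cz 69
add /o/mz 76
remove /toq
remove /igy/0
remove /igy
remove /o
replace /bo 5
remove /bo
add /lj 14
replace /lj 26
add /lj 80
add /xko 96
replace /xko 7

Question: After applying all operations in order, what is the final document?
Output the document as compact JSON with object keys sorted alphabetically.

After op 1 (add /bo/cg 66): {"bo":{"cg":66,"cix":62,"vl":5},"igy":[78,65,52],"o":{"cz":43,"oyx":97,"tml":78},"toq":{"avy":14,"hn":30,"jdc":86,"z":84}}
After op 2 (replace /toq 30): {"bo":{"cg":66,"cix":62,"vl":5},"igy":[78,65,52],"o":{"cz":43,"oyx":97,"tml":78},"toq":30}
After op 3 (remove /igy/0): {"bo":{"cg":66,"cix":62,"vl":5},"igy":[65,52],"o":{"cz":43,"oyx":97,"tml":78},"toq":30}
After op 4 (replace /igy/1 53): {"bo":{"cg":66,"cix":62,"vl":5},"igy":[65,53],"o":{"cz":43,"oyx":97,"tml":78},"toq":30}
After op 5 (add /igy/2 95): {"bo":{"cg":66,"cix":62,"vl":5},"igy":[65,53,95],"o":{"cz":43,"oyx":97,"tml":78},"toq":30}
After op 6 (replace /toq 59): {"bo":{"cg":66,"cix":62,"vl":5},"igy":[65,53,95],"o":{"cz":43,"oyx":97,"tml":78},"toq":59}
After op 7 (replace /bo/cix 83): {"bo":{"cg":66,"cix":83,"vl":5},"igy":[65,53,95],"o":{"cz":43,"oyx":97,"tml":78},"toq":59}
After op 8 (remove /bo/cg): {"bo":{"cix":83,"vl":5},"igy":[65,53,95],"o":{"cz":43,"oyx":97,"tml":78},"toq":59}
After op 9 (add /o/bm 59): {"bo":{"cix":83,"vl":5},"igy":[65,53,95],"o":{"bm":59,"cz":43,"oyx":97,"tml":78},"toq":59}
After op 10 (add /bo 69): {"bo":69,"igy":[65,53,95],"o":{"bm":59,"cz":43,"oyx":97,"tml":78},"toq":59}
After op 11 (add /o/w 72): {"bo":69,"igy":[65,53,95],"o":{"bm":59,"cz":43,"oyx":97,"tml":78,"w":72},"toq":59}
After op 12 (replace /o/cz 69): {"bo":69,"igy":[65,53,95],"o":{"bm":59,"cz":69,"oyx":97,"tml":78,"w":72},"toq":59}
After op 13 (add /o/mz 76): {"bo":69,"igy":[65,53,95],"o":{"bm":59,"cz":69,"mz":76,"oyx":97,"tml":78,"w":72},"toq":59}
After op 14 (remove /toq): {"bo":69,"igy":[65,53,95],"o":{"bm":59,"cz":69,"mz":76,"oyx":97,"tml":78,"w":72}}
After op 15 (remove /igy/0): {"bo":69,"igy":[53,95],"o":{"bm":59,"cz":69,"mz":76,"oyx":97,"tml":78,"w":72}}
After op 16 (remove /igy): {"bo":69,"o":{"bm":59,"cz":69,"mz":76,"oyx":97,"tml":78,"w":72}}
After op 17 (remove /o): {"bo":69}
After op 18 (replace /bo 5): {"bo":5}
After op 19 (remove /bo): {}
After op 20 (add /lj 14): {"lj":14}
After op 21 (replace /lj 26): {"lj":26}
After op 22 (add /lj 80): {"lj":80}
After op 23 (add /xko 96): {"lj":80,"xko":96}
After op 24 (replace /xko 7): {"lj":80,"xko":7}

Answer: {"lj":80,"xko":7}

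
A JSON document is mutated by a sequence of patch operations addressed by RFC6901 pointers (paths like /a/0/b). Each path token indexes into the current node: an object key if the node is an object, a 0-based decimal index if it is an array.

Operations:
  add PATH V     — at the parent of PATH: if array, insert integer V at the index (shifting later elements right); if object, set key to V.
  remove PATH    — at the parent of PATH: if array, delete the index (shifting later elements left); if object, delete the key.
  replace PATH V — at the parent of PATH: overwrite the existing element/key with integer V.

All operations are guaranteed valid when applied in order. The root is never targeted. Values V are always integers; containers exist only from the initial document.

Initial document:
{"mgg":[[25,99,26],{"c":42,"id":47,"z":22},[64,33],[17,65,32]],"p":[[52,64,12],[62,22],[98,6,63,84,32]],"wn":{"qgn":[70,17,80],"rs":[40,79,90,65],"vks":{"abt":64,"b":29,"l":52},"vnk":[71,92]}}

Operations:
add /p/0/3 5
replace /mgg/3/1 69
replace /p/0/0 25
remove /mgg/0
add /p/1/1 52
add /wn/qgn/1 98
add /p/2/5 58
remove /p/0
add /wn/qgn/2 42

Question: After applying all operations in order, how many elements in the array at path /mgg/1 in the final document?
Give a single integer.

After op 1 (add /p/0/3 5): {"mgg":[[25,99,26],{"c":42,"id":47,"z":22},[64,33],[17,65,32]],"p":[[52,64,12,5],[62,22],[98,6,63,84,32]],"wn":{"qgn":[70,17,80],"rs":[40,79,90,65],"vks":{"abt":64,"b":29,"l":52},"vnk":[71,92]}}
After op 2 (replace /mgg/3/1 69): {"mgg":[[25,99,26],{"c":42,"id":47,"z":22},[64,33],[17,69,32]],"p":[[52,64,12,5],[62,22],[98,6,63,84,32]],"wn":{"qgn":[70,17,80],"rs":[40,79,90,65],"vks":{"abt":64,"b":29,"l":52},"vnk":[71,92]}}
After op 3 (replace /p/0/0 25): {"mgg":[[25,99,26],{"c":42,"id":47,"z":22},[64,33],[17,69,32]],"p":[[25,64,12,5],[62,22],[98,6,63,84,32]],"wn":{"qgn":[70,17,80],"rs":[40,79,90,65],"vks":{"abt":64,"b":29,"l":52},"vnk":[71,92]}}
After op 4 (remove /mgg/0): {"mgg":[{"c":42,"id":47,"z":22},[64,33],[17,69,32]],"p":[[25,64,12,5],[62,22],[98,6,63,84,32]],"wn":{"qgn":[70,17,80],"rs":[40,79,90,65],"vks":{"abt":64,"b":29,"l":52},"vnk":[71,92]}}
After op 5 (add /p/1/1 52): {"mgg":[{"c":42,"id":47,"z":22},[64,33],[17,69,32]],"p":[[25,64,12,5],[62,52,22],[98,6,63,84,32]],"wn":{"qgn":[70,17,80],"rs":[40,79,90,65],"vks":{"abt":64,"b":29,"l":52},"vnk":[71,92]}}
After op 6 (add /wn/qgn/1 98): {"mgg":[{"c":42,"id":47,"z":22},[64,33],[17,69,32]],"p":[[25,64,12,5],[62,52,22],[98,6,63,84,32]],"wn":{"qgn":[70,98,17,80],"rs":[40,79,90,65],"vks":{"abt":64,"b":29,"l":52},"vnk":[71,92]}}
After op 7 (add /p/2/5 58): {"mgg":[{"c":42,"id":47,"z":22},[64,33],[17,69,32]],"p":[[25,64,12,5],[62,52,22],[98,6,63,84,32,58]],"wn":{"qgn":[70,98,17,80],"rs":[40,79,90,65],"vks":{"abt":64,"b":29,"l":52},"vnk":[71,92]}}
After op 8 (remove /p/0): {"mgg":[{"c":42,"id":47,"z":22},[64,33],[17,69,32]],"p":[[62,52,22],[98,6,63,84,32,58]],"wn":{"qgn":[70,98,17,80],"rs":[40,79,90,65],"vks":{"abt":64,"b":29,"l":52},"vnk":[71,92]}}
After op 9 (add /wn/qgn/2 42): {"mgg":[{"c":42,"id":47,"z":22},[64,33],[17,69,32]],"p":[[62,52,22],[98,6,63,84,32,58]],"wn":{"qgn":[70,98,42,17,80],"rs":[40,79,90,65],"vks":{"abt":64,"b":29,"l":52},"vnk":[71,92]}}
Size at path /mgg/1: 2

Answer: 2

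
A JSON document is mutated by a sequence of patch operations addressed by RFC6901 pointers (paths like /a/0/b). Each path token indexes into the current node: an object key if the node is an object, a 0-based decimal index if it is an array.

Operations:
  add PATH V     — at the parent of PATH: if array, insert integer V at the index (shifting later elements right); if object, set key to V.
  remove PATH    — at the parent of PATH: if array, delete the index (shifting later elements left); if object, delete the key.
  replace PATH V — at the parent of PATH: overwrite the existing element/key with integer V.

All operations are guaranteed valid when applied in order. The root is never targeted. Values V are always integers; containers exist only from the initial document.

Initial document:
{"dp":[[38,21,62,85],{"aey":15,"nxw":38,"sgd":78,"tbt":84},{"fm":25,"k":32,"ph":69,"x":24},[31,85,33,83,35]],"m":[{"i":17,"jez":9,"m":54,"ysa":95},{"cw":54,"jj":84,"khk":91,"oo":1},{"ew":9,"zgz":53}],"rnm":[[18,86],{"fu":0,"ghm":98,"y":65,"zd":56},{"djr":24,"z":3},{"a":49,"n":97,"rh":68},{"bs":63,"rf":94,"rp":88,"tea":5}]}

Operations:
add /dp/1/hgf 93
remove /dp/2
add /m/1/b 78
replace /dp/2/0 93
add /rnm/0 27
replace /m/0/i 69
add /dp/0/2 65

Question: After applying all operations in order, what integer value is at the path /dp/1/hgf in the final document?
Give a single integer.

Answer: 93

Derivation:
After op 1 (add /dp/1/hgf 93): {"dp":[[38,21,62,85],{"aey":15,"hgf":93,"nxw":38,"sgd":78,"tbt":84},{"fm":25,"k":32,"ph":69,"x":24},[31,85,33,83,35]],"m":[{"i":17,"jez":9,"m":54,"ysa":95},{"cw":54,"jj":84,"khk":91,"oo":1},{"ew":9,"zgz":53}],"rnm":[[18,86],{"fu":0,"ghm":98,"y":65,"zd":56},{"djr":24,"z":3},{"a":49,"n":97,"rh":68},{"bs":63,"rf":94,"rp":88,"tea":5}]}
After op 2 (remove /dp/2): {"dp":[[38,21,62,85],{"aey":15,"hgf":93,"nxw":38,"sgd":78,"tbt":84},[31,85,33,83,35]],"m":[{"i":17,"jez":9,"m":54,"ysa":95},{"cw":54,"jj":84,"khk":91,"oo":1},{"ew":9,"zgz":53}],"rnm":[[18,86],{"fu":0,"ghm":98,"y":65,"zd":56},{"djr":24,"z":3},{"a":49,"n":97,"rh":68},{"bs":63,"rf":94,"rp":88,"tea":5}]}
After op 3 (add /m/1/b 78): {"dp":[[38,21,62,85],{"aey":15,"hgf":93,"nxw":38,"sgd":78,"tbt":84},[31,85,33,83,35]],"m":[{"i":17,"jez":9,"m":54,"ysa":95},{"b":78,"cw":54,"jj":84,"khk":91,"oo":1},{"ew":9,"zgz":53}],"rnm":[[18,86],{"fu":0,"ghm":98,"y":65,"zd":56},{"djr":24,"z":3},{"a":49,"n":97,"rh":68},{"bs":63,"rf":94,"rp":88,"tea":5}]}
After op 4 (replace /dp/2/0 93): {"dp":[[38,21,62,85],{"aey":15,"hgf":93,"nxw":38,"sgd":78,"tbt":84},[93,85,33,83,35]],"m":[{"i":17,"jez":9,"m":54,"ysa":95},{"b":78,"cw":54,"jj":84,"khk":91,"oo":1},{"ew":9,"zgz":53}],"rnm":[[18,86],{"fu":0,"ghm":98,"y":65,"zd":56},{"djr":24,"z":3},{"a":49,"n":97,"rh":68},{"bs":63,"rf":94,"rp":88,"tea":5}]}
After op 5 (add /rnm/0 27): {"dp":[[38,21,62,85],{"aey":15,"hgf":93,"nxw":38,"sgd":78,"tbt":84},[93,85,33,83,35]],"m":[{"i":17,"jez":9,"m":54,"ysa":95},{"b":78,"cw":54,"jj":84,"khk":91,"oo":1},{"ew":9,"zgz":53}],"rnm":[27,[18,86],{"fu":0,"ghm":98,"y":65,"zd":56},{"djr":24,"z":3},{"a":49,"n":97,"rh":68},{"bs":63,"rf":94,"rp":88,"tea":5}]}
After op 6 (replace /m/0/i 69): {"dp":[[38,21,62,85],{"aey":15,"hgf":93,"nxw":38,"sgd":78,"tbt":84},[93,85,33,83,35]],"m":[{"i":69,"jez":9,"m":54,"ysa":95},{"b":78,"cw":54,"jj":84,"khk":91,"oo":1},{"ew":9,"zgz":53}],"rnm":[27,[18,86],{"fu":0,"ghm":98,"y":65,"zd":56},{"djr":24,"z":3},{"a":49,"n":97,"rh":68},{"bs":63,"rf":94,"rp":88,"tea":5}]}
After op 7 (add /dp/0/2 65): {"dp":[[38,21,65,62,85],{"aey":15,"hgf":93,"nxw":38,"sgd":78,"tbt":84},[93,85,33,83,35]],"m":[{"i":69,"jez":9,"m":54,"ysa":95},{"b":78,"cw":54,"jj":84,"khk":91,"oo":1},{"ew":9,"zgz":53}],"rnm":[27,[18,86],{"fu":0,"ghm":98,"y":65,"zd":56},{"djr":24,"z":3},{"a":49,"n":97,"rh":68},{"bs":63,"rf":94,"rp":88,"tea":5}]}
Value at /dp/1/hgf: 93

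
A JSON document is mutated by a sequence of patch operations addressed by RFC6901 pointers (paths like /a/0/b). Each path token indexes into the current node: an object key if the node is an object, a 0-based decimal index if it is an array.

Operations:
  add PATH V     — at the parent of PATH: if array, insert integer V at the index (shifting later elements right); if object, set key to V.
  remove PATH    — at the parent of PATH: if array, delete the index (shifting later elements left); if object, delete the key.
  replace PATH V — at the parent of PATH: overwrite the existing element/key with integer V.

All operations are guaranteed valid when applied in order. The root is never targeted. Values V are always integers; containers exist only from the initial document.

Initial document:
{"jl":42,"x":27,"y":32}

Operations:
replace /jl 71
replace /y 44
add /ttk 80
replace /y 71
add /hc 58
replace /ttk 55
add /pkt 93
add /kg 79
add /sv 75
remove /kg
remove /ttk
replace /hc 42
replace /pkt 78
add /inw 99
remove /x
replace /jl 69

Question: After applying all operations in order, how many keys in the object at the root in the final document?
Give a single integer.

After op 1 (replace /jl 71): {"jl":71,"x":27,"y":32}
After op 2 (replace /y 44): {"jl":71,"x":27,"y":44}
After op 3 (add /ttk 80): {"jl":71,"ttk":80,"x":27,"y":44}
After op 4 (replace /y 71): {"jl":71,"ttk":80,"x":27,"y":71}
After op 5 (add /hc 58): {"hc":58,"jl":71,"ttk":80,"x":27,"y":71}
After op 6 (replace /ttk 55): {"hc":58,"jl":71,"ttk":55,"x":27,"y":71}
After op 7 (add /pkt 93): {"hc":58,"jl":71,"pkt":93,"ttk":55,"x":27,"y":71}
After op 8 (add /kg 79): {"hc":58,"jl":71,"kg":79,"pkt":93,"ttk":55,"x":27,"y":71}
After op 9 (add /sv 75): {"hc":58,"jl":71,"kg":79,"pkt":93,"sv":75,"ttk":55,"x":27,"y":71}
After op 10 (remove /kg): {"hc":58,"jl":71,"pkt":93,"sv":75,"ttk":55,"x":27,"y":71}
After op 11 (remove /ttk): {"hc":58,"jl":71,"pkt":93,"sv":75,"x":27,"y":71}
After op 12 (replace /hc 42): {"hc":42,"jl":71,"pkt":93,"sv":75,"x":27,"y":71}
After op 13 (replace /pkt 78): {"hc":42,"jl":71,"pkt":78,"sv":75,"x":27,"y":71}
After op 14 (add /inw 99): {"hc":42,"inw":99,"jl":71,"pkt":78,"sv":75,"x":27,"y":71}
After op 15 (remove /x): {"hc":42,"inw":99,"jl":71,"pkt":78,"sv":75,"y":71}
After op 16 (replace /jl 69): {"hc":42,"inw":99,"jl":69,"pkt":78,"sv":75,"y":71}
Size at the root: 6

Answer: 6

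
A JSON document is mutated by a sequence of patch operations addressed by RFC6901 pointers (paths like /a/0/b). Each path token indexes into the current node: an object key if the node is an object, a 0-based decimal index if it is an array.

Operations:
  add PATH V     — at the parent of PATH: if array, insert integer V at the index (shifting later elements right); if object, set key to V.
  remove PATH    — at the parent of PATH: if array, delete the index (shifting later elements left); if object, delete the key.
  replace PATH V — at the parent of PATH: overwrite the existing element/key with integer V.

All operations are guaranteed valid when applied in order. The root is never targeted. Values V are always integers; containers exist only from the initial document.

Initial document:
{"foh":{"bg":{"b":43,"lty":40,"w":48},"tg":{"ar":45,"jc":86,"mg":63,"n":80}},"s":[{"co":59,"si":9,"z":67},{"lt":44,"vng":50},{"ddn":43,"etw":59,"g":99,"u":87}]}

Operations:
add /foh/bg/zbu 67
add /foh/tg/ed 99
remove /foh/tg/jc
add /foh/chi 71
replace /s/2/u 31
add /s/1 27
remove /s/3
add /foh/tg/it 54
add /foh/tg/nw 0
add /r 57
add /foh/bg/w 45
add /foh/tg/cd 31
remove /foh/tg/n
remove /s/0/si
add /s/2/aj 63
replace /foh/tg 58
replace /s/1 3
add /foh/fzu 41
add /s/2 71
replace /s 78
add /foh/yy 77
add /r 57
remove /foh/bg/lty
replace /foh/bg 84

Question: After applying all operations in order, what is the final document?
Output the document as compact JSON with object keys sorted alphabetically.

After op 1 (add /foh/bg/zbu 67): {"foh":{"bg":{"b":43,"lty":40,"w":48,"zbu":67},"tg":{"ar":45,"jc":86,"mg":63,"n":80}},"s":[{"co":59,"si":9,"z":67},{"lt":44,"vng":50},{"ddn":43,"etw":59,"g":99,"u":87}]}
After op 2 (add /foh/tg/ed 99): {"foh":{"bg":{"b":43,"lty":40,"w":48,"zbu":67},"tg":{"ar":45,"ed":99,"jc":86,"mg":63,"n":80}},"s":[{"co":59,"si":9,"z":67},{"lt":44,"vng":50},{"ddn":43,"etw":59,"g":99,"u":87}]}
After op 3 (remove /foh/tg/jc): {"foh":{"bg":{"b":43,"lty":40,"w":48,"zbu":67},"tg":{"ar":45,"ed":99,"mg":63,"n":80}},"s":[{"co":59,"si":9,"z":67},{"lt":44,"vng":50},{"ddn":43,"etw":59,"g":99,"u":87}]}
After op 4 (add /foh/chi 71): {"foh":{"bg":{"b":43,"lty":40,"w":48,"zbu":67},"chi":71,"tg":{"ar":45,"ed":99,"mg":63,"n":80}},"s":[{"co":59,"si":9,"z":67},{"lt":44,"vng":50},{"ddn":43,"etw":59,"g":99,"u":87}]}
After op 5 (replace /s/2/u 31): {"foh":{"bg":{"b":43,"lty":40,"w":48,"zbu":67},"chi":71,"tg":{"ar":45,"ed":99,"mg":63,"n":80}},"s":[{"co":59,"si":9,"z":67},{"lt":44,"vng":50},{"ddn":43,"etw":59,"g":99,"u":31}]}
After op 6 (add /s/1 27): {"foh":{"bg":{"b":43,"lty":40,"w":48,"zbu":67},"chi":71,"tg":{"ar":45,"ed":99,"mg":63,"n":80}},"s":[{"co":59,"si":9,"z":67},27,{"lt":44,"vng":50},{"ddn":43,"etw":59,"g":99,"u":31}]}
After op 7 (remove /s/3): {"foh":{"bg":{"b":43,"lty":40,"w":48,"zbu":67},"chi":71,"tg":{"ar":45,"ed":99,"mg":63,"n":80}},"s":[{"co":59,"si":9,"z":67},27,{"lt":44,"vng":50}]}
After op 8 (add /foh/tg/it 54): {"foh":{"bg":{"b":43,"lty":40,"w":48,"zbu":67},"chi":71,"tg":{"ar":45,"ed":99,"it":54,"mg":63,"n":80}},"s":[{"co":59,"si":9,"z":67},27,{"lt":44,"vng":50}]}
After op 9 (add /foh/tg/nw 0): {"foh":{"bg":{"b":43,"lty":40,"w":48,"zbu":67},"chi":71,"tg":{"ar":45,"ed":99,"it":54,"mg":63,"n":80,"nw":0}},"s":[{"co":59,"si":9,"z":67},27,{"lt":44,"vng":50}]}
After op 10 (add /r 57): {"foh":{"bg":{"b":43,"lty":40,"w":48,"zbu":67},"chi":71,"tg":{"ar":45,"ed":99,"it":54,"mg":63,"n":80,"nw":0}},"r":57,"s":[{"co":59,"si":9,"z":67},27,{"lt":44,"vng":50}]}
After op 11 (add /foh/bg/w 45): {"foh":{"bg":{"b":43,"lty":40,"w":45,"zbu":67},"chi":71,"tg":{"ar":45,"ed":99,"it":54,"mg":63,"n":80,"nw":0}},"r":57,"s":[{"co":59,"si":9,"z":67},27,{"lt":44,"vng":50}]}
After op 12 (add /foh/tg/cd 31): {"foh":{"bg":{"b":43,"lty":40,"w":45,"zbu":67},"chi":71,"tg":{"ar":45,"cd":31,"ed":99,"it":54,"mg":63,"n":80,"nw":0}},"r":57,"s":[{"co":59,"si":9,"z":67},27,{"lt":44,"vng":50}]}
After op 13 (remove /foh/tg/n): {"foh":{"bg":{"b":43,"lty":40,"w":45,"zbu":67},"chi":71,"tg":{"ar":45,"cd":31,"ed":99,"it":54,"mg":63,"nw":0}},"r":57,"s":[{"co":59,"si":9,"z":67},27,{"lt":44,"vng":50}]}
After op 14 (remove /s/0/si): {"foh":{"bg":{"b":43,"lty":40,"w":45,"zbu":67},"chi":71,"tg":{"ar":45,"cd":31,"ed":99,"it":54,"mg":63,"nw":0}},"r":57,"s":[{"co":59,"z":67},27,{"lt":44,"vng":50}]}
After op 15 (add /s/2/aj 63): {"foh":{"bg":{"b":43,"lty":40,"w":45,"zbu":67},"chi":71,"tg":{"ar":45,"cd":31,"ed":99,"it":54,"mg":63,"nw":0}},"r":57,"s":[{"co":59,"z":67},27,{"aj":63,"lt":44,"vng":50}]}
After op 16 (replace /foh/tg 58): {"foh":{"bg":{"b":43,"lty":40,"w":45,"zbu":67},"chi":71,"tg":58},"r":57,"s":[{"co":59,"z":67},27,{"aj":63,"lt":44,"vng":50}]}
After op 17 (replace /s/1 3): {"foh":{"bg":{"b":43,"lty":40,"w":45,"zbu":67},"chi":71,"tg":58},"r":57,"s":[{"co":59,"z":67},3,{"aj":63,"lt":44,"vng":50}]}
After op 18 (add /foh/fzu 41): {"foh":{"bg":{"b":43,"lty":40,"w":45,"zbu":67},"chi":71,"fzu":41,"tg":58},"r":57,"s":[{"co":59,"z":67},3,{"aj":63,"lt":44,"vng":50}]}
After op 19 (add /s/2 71): {"foh":{"bg":{"b":43,"lty":40,"w":45,"zbu":67},"chi":71,"fzu":41,"tg":58},"r":57,"s":[{"co":59,"z":67},3,71,{"aj":63,"lt":44,"vng":50}]}
After op 20 (replace /s 78): {"foh":{"bg":{"b":43,"lty":40,"w":45,"zbu":67},"chi":71,"fzu":41,"tg":58},"r":57,"s":78}
After op 21 (add /foh/yy 77): {"foh":{"bg":{"b":43,"lty":40,"w":45,"zbu":67},"chi":71,"fzu":41,"tg":58,"yy":77},"r":57,"s":78}
After op 22 (add /r 57): {"foh":{"bg":{"b":43,"lty":40,"w":45,"zbu":67},"chi":71,"fzu":41,"tg":58,"yy":77},"r":57,"s":78}
After op 23 (remove /foh/bg/lty): {"foh":{"bg":{"b":43,"w":45,"zbu":67},"chi":71,"fzu":41,"tg":58,"yy":77},"r":57,"s":78}
After op 24 (replace /foh/bg 84): {"foh":{"bg":84,"chi":71,"fzu":41,"tg":58,"yy":77},"r":57,"s":78}

Answer: {"foh":{"bg":84,"chi":71,"fzu":41,"tg":58,"yy":77},"r":57,"s":78}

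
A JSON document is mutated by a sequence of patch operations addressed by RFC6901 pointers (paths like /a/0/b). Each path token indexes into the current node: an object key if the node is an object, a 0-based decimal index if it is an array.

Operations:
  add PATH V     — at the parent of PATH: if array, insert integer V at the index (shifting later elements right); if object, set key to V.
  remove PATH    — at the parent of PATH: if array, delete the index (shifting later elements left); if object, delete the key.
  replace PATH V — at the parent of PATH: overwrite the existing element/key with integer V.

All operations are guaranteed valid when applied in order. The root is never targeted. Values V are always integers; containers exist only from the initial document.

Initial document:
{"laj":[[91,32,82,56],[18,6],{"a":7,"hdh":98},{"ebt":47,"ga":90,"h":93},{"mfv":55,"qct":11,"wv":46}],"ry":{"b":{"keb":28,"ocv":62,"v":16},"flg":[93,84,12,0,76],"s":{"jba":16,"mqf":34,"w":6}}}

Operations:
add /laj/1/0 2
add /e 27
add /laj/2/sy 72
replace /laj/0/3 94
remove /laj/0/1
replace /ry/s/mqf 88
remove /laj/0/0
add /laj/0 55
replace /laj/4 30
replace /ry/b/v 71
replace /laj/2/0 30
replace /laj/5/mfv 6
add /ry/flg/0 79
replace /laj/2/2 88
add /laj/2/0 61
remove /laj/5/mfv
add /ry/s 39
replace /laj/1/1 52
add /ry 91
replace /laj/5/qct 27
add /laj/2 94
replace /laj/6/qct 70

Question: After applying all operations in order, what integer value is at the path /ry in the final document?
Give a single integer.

Answer: 91

Derivation:
After op 1 (add /laj/1/0 2): {"laj":[[91,32,82,56],[2,18,6],{"a":7,"hdh":98},{"ebt":47,"ga":90,"h":93},{"mfv":55,"qct":11,"wv":46}],"ry":{"b":{"keb":28,"ocv":62,"v":16},"flg":[93,84,12,0,76],"s":{"jba":16,"mqf":34,"w":6}}}
After op 2 (add /e 27): {"e":27,"laj":[[91,32,82,56],[2,18,6],{"a":7,"hdh":98},{"ebt":47,"ga":90,"h":93},{"mfv":55,"qct":11,"wv":46}],"ry":{"b":{"keb":28,"ocv":62,"v":16},"flg":[93,84,12,0,76],"s":{"jba":16,"mqf":34,"w":6}}}
After op 3 (add /laj/2/sy 72): {"e":27,"laj":[[91,32,82,56],[2,18,6],{"a":7,"hdh":98,"sy":72},{"ebt":47,"ga":90,"h":93},{"mfv":55,"qct":11,"wv":46}],"ry":{"b":{"keb":28,"ocv":62,"v":16},"flg":[93,84,12,0,76],"s":{"jba":16,"mqf":34,"w":6}}}
After op 4 (replace /laj/0/3 94): {"e":27,"laj":[[91,32,82,94],[2,18,6],{"a":7,"hdh":98,"sy":72},{"ebt":47,"ga":90,"h":93},{"mfv":55,"qct":11,"wv":46}],"ry":{"b":{"keb":28,"ocv":62,"v":16},"flg":[93,84,12,0,76],"s":{"jba":16,"mqf":34,"w":6}}}
After op 5 (remove /laj/0/1): {"e":27,"laj":[[91,82,94],[2,18,6],{"a":7,"hdh":98,"sy":72},{"ebt":47,"ga":90,"h":93},{"mfv":55,"qct":11,"wv":46}],"ry":{"b":{"keb":28,"ocv":62,"v":16},"flg":[93,84,12,0,76],"s":{"jba":16,"mqf":34,"w":6}}}
After op 6 (replace /ry/s/mqf 88): {"e":27,"laj":[[91,82,94],[2,18,6],{"a":7,"hdh":98,"sy":72},{"ebt":47,"ga":90,"h":93},{"mfv":55,"qct":11,"wv":46}],"ry":{"b":{"keb":28,"ocv":62,"v":16},"flg":[93,84,12,0,76],"s":{"jba":16,"mqf":88,"w":6}}}
After op 7 (remove /laj/0/0): {"e":27,"laj":[[82,94],[2,18,6],{"a":7,"hdh":98,"sy":72},{"ebt":47,"ga":90,"h":93},{"mfv":55,"qct":11,"wv":46}],"ry":{"b":{"keb":28,"ocv":62,"v":16},"flg":[93,84,12,0,76],"s":{"jba":16,"mqf":88,"w":6}}}
After op 8 (add /laj/0 55): {"e":27,"laj":[55,[82,94],[2,18,6],{"a":7,"hdh":98,"sy":72},{"ebt":47,"ga":90,"h":93},{"mfv":55,"qct":11,"wv":46}],"ry":{"b":{"keb":28,"ocv":62,"v":16},"flg":[93,84,12,0,76],"s":{"jba":16,"mqf":88,"w":6}}}
After op 9 (replace /laj/4 30): {"e":27,"laj":[55,[82,94],[2,18,6],{"a":7,"hdh":98,"sy":72},30,{"mfv":55,"qct":11,"wv":46}],"ry":{"b":{"keb":28,"ocv":62,"v":16},"flg":[93,84,12,0,76],"s":{"jba":16,"mqf":88,"w":6}}}
After op 10 (replace /ry/b/v 71): {"e":27,"laj":[55,[82,94],[2,18,6],{"a":7,"hdh":98,"sy":72},30,{"mfv":55,"qct":11,"wv":46}],"ry":{"b":{"keb":28,"ocv":62,"v":71},"flg":[93,84,12,0,76],"s":{"jba":16,"mqf":88,"w":6}}}
After op 11 (replace /laj/2/0 30): {"e":27,"laj":[55,[82,94],[30,18,6],{"a":7,"hdh":98,"sy":72},30,{"mfv":55,"qct":11,"wv":46}],"ry":{"b":{"keb":28,"ocv":62,"v":71},"flg":[93,84,12,0,76],"s":{"jba":16,"mqf":88,"w":6}}}
After op 12 (replace /laj/5/mfv 6): {"e":27,"laj":[55,[82,94],[30,18,6],{"a":7,"hdh":98,"sy":72},30,{"mfv":6,"qct":11,"wv":46}],"ry":{"b":{"keb":28,"ocv":62,"v":71},"flg":[93,84,12,0,76],"s":{"jba":16,"mqf":88,"w":6}}}
After op 13 (add /ry/flg/0 79): {"e":27,"laj":[55,[82,94],[30,18,6],{"a":7,"hdh":98,"sy":72},30,{"mfv":6,"qct":11,"wv":46}],"ry":{"b":{"keb":28,"ocv":62,"v":71},"flg":[79,93,84,12,0,76],"s":{"jba":16,"mqf":88,"w":6}}}
After op 14 (replace /laj/2/2 88): {"e":27,"laj":[55,[82,94],[30,18,88],{"a":7,"hdh":98,"sy":72},30,{"mfv":6,"qct":11,"wv":46}],"ry":{"b":{"keb":28,"ocv":62,"v":71},"flg":[79,93,84,12,0,76],"s":{"jba":16,"mqf":88,"w":6}}}
After op 15 (add /laj/2/0 61): {"e":27,"laj":[55,[82,94],[61,30,18,88],{"a":7,"hdh":98,"sy":72},30,{"mfv":6,"qct":11,"wv":46}],"ry":{"b":{"keb":28,"ocv":62,"v":71},"flg":[79,93,84,12,0,76],"s":{"jba":16,"mqf":88,"w":6}}}
After op 16 (remove /laj/5/mfv): {"e":27,"laj":[55,[82,94],[61,30,18,88],{"a":7,"hdh":98,"sy":72},30,{"qct":11,"wv":46}],"ry":{"b":{"keb":28,"ocv":62,"v":71},"flg":[79,93,84,12,0,76],"s":{"jba":16,"mqf":88,"w":6}}}
After op 17 (add /ry/s 39): {"e":27,"laj":[55,[82,94],[61,30,18,88],{"a":7,"hdh":98,"sy":72},30,{"qct":11,"wv":46}],"ry":{"b":{"keb":28,"ocv":62,"v":71},"flg":[79,93,84,12,0,76],"s":39}}
After op 18 (replace /laj/1/1 52): {"e":27,"laj":[55,[82,52],[61,30,18,88],{"a":7,"hdh":98,"sy":72},30,{"qct":11,"wv":46}],"ry":{"b":{"keb":28,"ocv":62,"v":71},"flg":[79,93,84,12,0,76],"s":39}}
After op 19 (add /ry 91): {"e":27,"laj":[55,[82,52],[61,30,18,88],{"a":7,"hdh":98,"sy":72},30,{"qct":11,"wv":46}],"ry":91}
After op 20 (replace /laj/5/qct 27): {"e":27,"laj":[55,[82,52],[61,30,18,88],{"a":7,"hdh":98,"sy":72},30,{"qct":27,"wv":46}],"ry":91}
After op 21 (add /laj/2 94): {"e":27,"laj":[55,[82,52],94,[61,30,18,88],{"a":7,"hdh":98,"sy":72},30,{"qct":27,"wv":46}],"ry":91}
After op 22 (replace /laj/6/qct 70): {"e":27,"laj":[55,[82,52],94,[61,30,18,88],{"a":7,"hdh":98,"sy":72},30,{"qct":70,"wv":46}],"ry":91}
Value at /ry: 91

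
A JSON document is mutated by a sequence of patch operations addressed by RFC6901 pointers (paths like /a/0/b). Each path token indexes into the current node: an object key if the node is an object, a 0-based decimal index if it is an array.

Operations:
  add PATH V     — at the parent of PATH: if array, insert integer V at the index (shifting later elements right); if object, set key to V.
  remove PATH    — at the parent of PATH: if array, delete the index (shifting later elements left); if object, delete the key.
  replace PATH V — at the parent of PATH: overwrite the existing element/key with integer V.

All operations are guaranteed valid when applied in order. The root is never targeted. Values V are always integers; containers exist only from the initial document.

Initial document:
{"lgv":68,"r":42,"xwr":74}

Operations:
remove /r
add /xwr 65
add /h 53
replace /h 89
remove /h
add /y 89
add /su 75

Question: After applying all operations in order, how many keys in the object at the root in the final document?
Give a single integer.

After op 1 (remove /r): {"lgv":68,"xwr":74}
After op 2 (add /xwr 65): {"lgv":68,"xwr":65}
After op 3 (add /h 53): {"h":53,"lgv":68,"xwr":65}
After op 4 (replace /h 89): {"h":89,"lgv":68,"xwr":65}
After op 5 (remove /h): {"lgv":68,"xwr":65}
After op 6 (add /y 89): {"lgv":68,"xwr":65,"y":89}
After op 7 (add /su 75): {"lgv":68,"su":75,"xwr":65,"y":89}
Size at the root: 4

Answer: 4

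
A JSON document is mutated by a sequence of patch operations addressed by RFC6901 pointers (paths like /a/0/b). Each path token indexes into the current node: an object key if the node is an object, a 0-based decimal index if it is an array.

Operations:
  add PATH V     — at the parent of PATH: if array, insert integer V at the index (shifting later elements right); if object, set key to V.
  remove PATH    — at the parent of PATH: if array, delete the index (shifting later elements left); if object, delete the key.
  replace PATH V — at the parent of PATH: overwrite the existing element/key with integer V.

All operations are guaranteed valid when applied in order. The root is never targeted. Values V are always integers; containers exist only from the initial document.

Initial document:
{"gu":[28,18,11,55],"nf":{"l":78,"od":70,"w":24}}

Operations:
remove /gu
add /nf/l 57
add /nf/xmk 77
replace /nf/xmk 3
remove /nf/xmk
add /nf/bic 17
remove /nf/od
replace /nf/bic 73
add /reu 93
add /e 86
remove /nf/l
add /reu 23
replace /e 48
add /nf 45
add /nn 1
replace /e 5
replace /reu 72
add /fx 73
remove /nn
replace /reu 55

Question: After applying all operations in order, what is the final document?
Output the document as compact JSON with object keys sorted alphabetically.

After op 1 (remove /gu): {"nf":{"l":78,"od":70,"w":24}}
After op 2 (add /nf/l 57): {"nf":{"l":57,"od":70,"w":24}}
After op 3 (add /nf/xmk 77): {"nf":{"l":57,"od":70,"w":24,"xmk":77}}
After op 4 (replace /nf/xmk 3): {"nf":{"l":57,"od":70,"w":24,"xmk":3}}
After op 5 (remove /nf/xmk): {"nf":{"l":57,"od":70,"w":24}}
After op 6 (add /nf/bic 17): {"nf":{"bic":17,"l":57,"od":70,"w":24}}
After op 7 (remove /nf/od): {"nf":{"bic":17,"l":57,"w":24}}
After op 8 (replace /nf/bic 73): {"nf":{"bic":73,"l":57,"w":24}}
After op 9 (add /reu 93): {"nf":{"bic":73,"l":57,"w":24},"reu":93}
After op 10 (add /e 86): {"e":86,"nf":{"bic":73,"l":57,"w":24},"reu":93}
After op 11 (remove /nf/l): {"e":86,"nf":{"bic":73,"w":24},"reu":93}
After op 12 (add /reu 23): {"e":86,"nf":{"bic":73,"w":24},"reu":23}
After op 13 (replace /e 48): {"e":48,"nf":{"bic":73,"w":24},"reu":23}
After op 14 (add /nf 45): {"e":48,"nf":45,"reu":23}
After op 15 (add /nn 1): {"e":48,"nf":45,"nn":1,"reu":23}
After op 16 (replace /e 5): {"e":5,"nf":45,"nn":1,"reu":23}
After op 17 (replace /reu 72): {"e":5,"nf":45,"nn":1,"reu":72}
After op 18 (add /fx 73): {"e":5,"fx":73,"nf":45,"nn":1,"reu":72}
After op 19 (remove /nn): {"e":5,"fx":73,"nf":45,"reu":72}
After op 20 (replace /reu 55): {"e":5,"fx":73,"nf":45,"reu":55}

Answer: {"e":5,"fx":73,"nf":45,"reu":55}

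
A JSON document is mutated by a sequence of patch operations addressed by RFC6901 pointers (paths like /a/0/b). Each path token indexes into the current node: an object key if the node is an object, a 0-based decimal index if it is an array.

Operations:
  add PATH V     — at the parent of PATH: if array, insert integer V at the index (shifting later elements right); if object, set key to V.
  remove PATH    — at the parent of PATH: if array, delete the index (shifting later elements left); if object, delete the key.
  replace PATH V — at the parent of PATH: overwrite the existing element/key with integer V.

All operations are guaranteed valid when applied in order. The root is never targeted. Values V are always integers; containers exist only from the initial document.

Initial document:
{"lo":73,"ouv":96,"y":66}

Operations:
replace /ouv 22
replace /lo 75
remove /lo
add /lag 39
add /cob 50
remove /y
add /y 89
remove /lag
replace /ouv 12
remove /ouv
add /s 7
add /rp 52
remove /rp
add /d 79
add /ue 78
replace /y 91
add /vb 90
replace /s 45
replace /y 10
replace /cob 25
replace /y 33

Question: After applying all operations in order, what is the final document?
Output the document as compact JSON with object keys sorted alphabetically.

Answer: {"cob":25,"d":79,"s":45,"ue":78,"vb":90,"y":33}

Derivation:
After op 1 (replace /ouv 22): {"lo":73,"ouv":22,"y":66}
After op 2 (replace /lo 75): {"lo":75,"ouv":22,"y":66}
After op 3 (remove /lo): {"ouv":22,"y":66}
After op 4 (add /lag 39): {"lag":39,"ouv":22,"y":66}
After op 5 (add /cob 50): {"cob":50,"lag":39,"ouv":22,"y":66}
After op 6 (remove /y): {"cob":50,"lag":39,"ouv":22}
After op 7 (add /y 89): {"cob":50,"lag":39,"ouv":22,"y":89}
After op 8 (remove /lag): {"cob":50,"ouv":22,"y":89}
After op 9 (replace /ouv 12): {"cob":50,"ouv":12,"y":89}
After op 10 (remove /ouv): {"cob":50,"y":89}
After op 11 (add /s 7): {"cob":50,"s":7,"y":89}
After op 12 (add /rp 52): {"cob":50,"rp":52,"s":7,"y":89}
After op 13 (remove /rp): {"cob":50,"s":7,"y":89}
After op 14 (add /d 79): {"cob":50,"d":79,"s":7,"y":89}
After op 15 (add /ue 78): {"cob":50,"d":79,"s":7,"ue":78,"y":89}
After op 16 (replace /y 91): {"cob":50,"d":79,"s":7,"ue":78,"y":91}
After op 17 (add /vb 90): {"cob":50,"d":79,"s":7,"ue":78,"vb":90,"y":91}
After op 18 (replace /s 45): {"cob":50,"d":79,"s":45,"ue":78,"vb":90,"y":91}
After op 19 (replace /y 10): {"cob":50,"d":79,"s":45,"ue":78,"vb":90,"y":10}
After op 20 (replace /cob 25): {"cob":25,"d":79,"s":45,"ue":78,"vb":90,"y":10}
After op 21 (replace /y 33): {"cob":25,"d":79,"s":45,"ue":78,"vb":90,"y":33}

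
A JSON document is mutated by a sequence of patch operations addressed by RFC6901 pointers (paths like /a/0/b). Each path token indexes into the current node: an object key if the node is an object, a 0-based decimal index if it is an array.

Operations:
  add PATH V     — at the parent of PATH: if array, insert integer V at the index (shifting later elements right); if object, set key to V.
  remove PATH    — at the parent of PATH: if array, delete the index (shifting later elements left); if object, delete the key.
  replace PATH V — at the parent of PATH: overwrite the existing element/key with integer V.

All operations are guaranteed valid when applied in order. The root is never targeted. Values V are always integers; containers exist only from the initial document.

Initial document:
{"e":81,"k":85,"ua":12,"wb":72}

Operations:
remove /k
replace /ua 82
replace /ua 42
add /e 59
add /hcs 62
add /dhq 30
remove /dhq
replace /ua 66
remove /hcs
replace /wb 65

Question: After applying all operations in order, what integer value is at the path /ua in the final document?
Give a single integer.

After op 1 (remove /k): {"e":81,"ua":12,"wb":72}
After op 2 (replace /ua 82): {"e":81,"ua":82,"wb":72}
After op 3 (replace /ua 42): {"e":81,"ua":42,"wb":72}
After op 4 (add /e 59): {"e":59,"ua":42,"wb":72}
After op 5 (add /hcs 62): {"e":59,"hcs":62,"ua":42,"wb":72}
After op 6 (add /dhq 30): {"dhq":30,"e":59,"hcs":62,"ua":42,"wb":72}
After op 7 (remove /dhq): {"e":59,"hcs":62,"ua":42,"wb":72}
After op 8 (replace /ua 66): {"e":59,"hcs":62,"ua":66,"wb":72}
After op 9 (remove /hcs): {"e":59,"ua":66,"wb":72}
After op 10 (replace /wb 65): {"e":59,"ua":66,"wb":65}
Value at /ua: 66

Answer: 66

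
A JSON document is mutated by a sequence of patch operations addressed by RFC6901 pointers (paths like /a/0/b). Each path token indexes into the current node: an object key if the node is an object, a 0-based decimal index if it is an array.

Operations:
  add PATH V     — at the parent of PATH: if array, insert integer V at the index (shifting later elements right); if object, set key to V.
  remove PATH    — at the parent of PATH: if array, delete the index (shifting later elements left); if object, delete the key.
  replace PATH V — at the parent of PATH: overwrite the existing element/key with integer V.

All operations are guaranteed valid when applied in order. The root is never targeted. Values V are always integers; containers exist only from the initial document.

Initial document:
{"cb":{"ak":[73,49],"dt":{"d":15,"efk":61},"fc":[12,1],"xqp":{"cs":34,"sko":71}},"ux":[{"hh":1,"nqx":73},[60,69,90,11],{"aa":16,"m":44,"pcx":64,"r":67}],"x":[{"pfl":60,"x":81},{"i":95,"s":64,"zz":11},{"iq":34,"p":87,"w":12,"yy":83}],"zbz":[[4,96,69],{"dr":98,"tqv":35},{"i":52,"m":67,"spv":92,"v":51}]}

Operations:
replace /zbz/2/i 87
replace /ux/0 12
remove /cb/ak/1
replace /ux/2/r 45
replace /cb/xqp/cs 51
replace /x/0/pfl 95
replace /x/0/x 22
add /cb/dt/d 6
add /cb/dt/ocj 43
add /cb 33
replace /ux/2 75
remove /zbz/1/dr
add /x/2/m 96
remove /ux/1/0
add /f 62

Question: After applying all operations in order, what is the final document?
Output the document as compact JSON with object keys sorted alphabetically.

Answer: {"cb":33,"f":62,"ux":[12,[69,90,11],75],"x":[{"pfl":95,"x":22},{"i":95,"s":64,"zz":11},{"iq":34,"m":96,"p":87,"w":12,"yy":83}],"zbz":[[4,96,69],{"tqv":35},{"i":87,"m":67,"spv":92,"v":51}]}

Derivation:
After op 1 (replace /zbz/2/i 87): {"cb":{"ak":[73,49],"dt":{"d":15,"efk":61},"fc":[12,1],"xqp":{"cs":34,"sko":71}},"ux":[{"hh":1,"nqx":73},[60,69,90,11],{"aa":16,"m":44,"pcx":64,"r":67}],"x":[{"pfl":60,"x":81},{"i":95,"s":64,"zz":11},{"iq":34,"p":87,"w":12,"yy":83}],"zbz":[[4,96,69],{"dr":98,"tqv":35},{"i":87,"m":67,"spv":92,"v":51}]}
After op 2 (replace /ux/0 12): {"cb":{"ak":[73,49],"dt":{"d":15,"efk":61},"fc":[12,1],"xqp":{"cs":34,"sko":71}},"ux":[12,[60,69,90,11],{"aa":16,"m":44,"pcx":64,"r":67}],"x":[{"pfl":60,"x":81},{"i":95,"s":64,"zz":11},{"iq":34,"p":87,"w":12,"yy":83}],"zbz":[[4,96,69],{"dr":98,"tqv":35},{"i":87,"m":67,"spv":92,"v":51}]}
After op 3 (remove /cb/ak/1): {"cb":{"ak":[73],"dt":{"d":15,"efk":61},"fc":[12,1],"xqp":{"cs":34,"sko":71}},"ux":[12,[60,69,90,11],{"aa":16,"m":44,"pcx":64,"r":67}],"x":[{"pfl":60,"x":81},{"i":95,"s":64,"zz":11},{"iq":34,"p":87,"w":12,"yy":83}],"zbz":[[4,96,69],{"dr":98,"tqv":35},{"i":87,"m":67,"spv":92,"v":51}]}
After op 4 (replace /ux/2/r 45): {"cb":{"ak":[73],"dt":{"d":15,"efk":61},"fc":[12,1],"xqp":{"cs":34,"sko":71}},"ux":[12,[60,69,90,11],{"aa":16,"m":44,"pcx":64,"r":45}],"x":[{"pfl":60,"x":81},{"i":95,"s":64,"zz":11},{"iq":34,"p":87,"w":12,"yy":83}],"zbz":[[4,96,69],{"dr":98,"tqv":35},{"i":87,"m":67,"spv":92,"v":51}]}
After op 5 (replace /cb/xqp/cs 51): {"cb":{"ak":[73],"dt":{"d":15,"efk":61},"fc":[12,1],"xqp":{"cs":51,"sko":71}},"ux":[12,[60,69,90,11],{"aa":16,"m":44,"pcx":64,"r":45}],"x":[{"pfl":60,"x":81},{"i":95,"s":64,"zz":11},{"iq":34,"p":87,"w":12,"yy":83}],"zbz":[[4,96,69],{"dr":98,"tqv":35},{"i":87,"m":67,"spv":92,"v":51}]}
After op 6 (replace /x/0/pfl 95): {"cb":{"ak":[73],"dt":{"d":15,"efk":61},"fc":[12,1],"xqp":{"cs":51,"sko":71}},"ux":[12,[60,69,90,11],{"aa":16,"m":44,"pcx":64,"r":45}],"x":[{"pfl":95,"x":81},{"i":95,"s":64,"zz":11},{"iq":34,"p":87,"w":12,"yy":83}],"zbz":[[4,96,69],{"dr":98,"tqv":35},{"i":87,"m":67,"spv":92,"v":51}]}
After op 7 (replace /x/0/x 22): {"cb":{"ak":[73],"dt":{"d":15,"efk":61},"fc":[12,1],"xqp":{"cs":51,"sko":71}},"ux":[12,[60,69,90,11],{"aa":16,"m":44,"pcx":64,"r":45}],"x":[{"pfl":95,"x":22},{"i":95,"s":64,"zz":11},{"iq":34,"p":87,"w":12,"yy":83}],"zbz":[[4,96,69],{"dr":98,"tqv":35},{"i":87,"m":67,"spv":92,"v":51}]}
After op 8 (add /cb/dt/d 6): {"cb":{"ak":[73],"dt":{"d":6,"efk":61},"fc":[12,1],"xqp":{"cs":51,"sko":71}},"ux":[12,[60,69,90,11],{"aa":16,"m":44,"pcx":64,"r":45}],"x":[{"pfl":95,"x":22},{"i":95,"s":64,"zz":11},{"iq":34,"p":87,"w":12,"yy":83}],"zbz":[[4,96,69],{"dr":98,"tqv":35},{"i":87,"m":67,"spv":92,"v":51}]}
After op 9 (add /cb/dt/ocj 43): {"cb":{"ak":[73],"dt":{"d":6,"efk":61,"ocj":43},"fc":[12,1],"xqp":{"cs":51,"sko":71}},"ux":[12,[60,69,90,11],{"aa":16,"m":44,"pcx":64,"r":45}],"x":[{"pfl":95,"x":22},{"i":95,"s":64,"zz":11},{"iq":34,"p":87,"w":12,"yy":83}],"zbz":[[4,96,69],{"dr":98,"tqv":35},{"i":87,"m":67,"spv":92,"v":51}]}
After op 10 (add /cb 33): {"cb":33,"ux":[12,[60,69,90,11],{"aa":16,"m":44,"pcx":64,"r":45}],"x":[{"pfl":95,"x":22},{"i":95,"s":64,"zz":11},{"iq":34,"p":87,"w":12,"yy":83}],"zbz":[[4,96,69],{"dr":98,"tqv":35},{"i":87,"m":67,"spv":92,"v":51}]}
After op 11 (replace /ux/2 75): {"cb":33,"ux":[12,[60,69,90,11],75],"x":[{"pfl":95,"x":22},{"i":95,"s":64,"zz":11},{"iq":34,"p":87,"w":12,"yy":83}],"zbz":[[4,96,69],{"dr":98,"tqv":35},{"i":87,"m":67,"spv":92,"v":51}]}
After op 12 (remove /zbz/1/dr): {"cb":33,"ux":[12,[60,69,90,11],75],"x":[{"pfl":95,"x":22},{"i":95,"s":64,"zz":11},{"iq":34,"p":87,"w":12,"yy":83}],"zbz":[[4,96,69],{"tqv":35},{"i":87,"m":67,"spv":92,"v":51}]}
After op 13 (add /x/2/m 96): {"cb":33,"ux":[12,[60,69,90,11],75],"x":[{"pfl":95,"x":22},{"i":95,"s":64,"zz":11},{"iq":34,"m":96,"p":87,"w":12,"yy":83}],"zbz":[[4,96,69],{"tqv":35},{"i":87,"m":67,"spv":92,"v":51}]}
After op 14 (remove /ux/1/0): {"cb":33,"ux":[12,[69,90,11],75],"x":[{"pfl":95,"x":22},{"i":95,"s":64,"zz":11},{"iq":34,"m":96,"p":87,"w":12,"yy":83}],"zbz":[[4,96,69],{"tqv":35},{"i":87,"m":67,"spv":92,"v":51}]}
After op 15 (add /f 62): {"cb":33,"f":62,"ux":[12,[69,90,11],75],"x":[{"pfl":95,"x":22},{"i":95,"s":64,"zz":11},{"iq":34,"m":96,"p":87,"w":12,"yy":83}],"zbz":[[4,96,69],{"tqv":35},{"i":87,"m":67,"spv":92,"v":51}]}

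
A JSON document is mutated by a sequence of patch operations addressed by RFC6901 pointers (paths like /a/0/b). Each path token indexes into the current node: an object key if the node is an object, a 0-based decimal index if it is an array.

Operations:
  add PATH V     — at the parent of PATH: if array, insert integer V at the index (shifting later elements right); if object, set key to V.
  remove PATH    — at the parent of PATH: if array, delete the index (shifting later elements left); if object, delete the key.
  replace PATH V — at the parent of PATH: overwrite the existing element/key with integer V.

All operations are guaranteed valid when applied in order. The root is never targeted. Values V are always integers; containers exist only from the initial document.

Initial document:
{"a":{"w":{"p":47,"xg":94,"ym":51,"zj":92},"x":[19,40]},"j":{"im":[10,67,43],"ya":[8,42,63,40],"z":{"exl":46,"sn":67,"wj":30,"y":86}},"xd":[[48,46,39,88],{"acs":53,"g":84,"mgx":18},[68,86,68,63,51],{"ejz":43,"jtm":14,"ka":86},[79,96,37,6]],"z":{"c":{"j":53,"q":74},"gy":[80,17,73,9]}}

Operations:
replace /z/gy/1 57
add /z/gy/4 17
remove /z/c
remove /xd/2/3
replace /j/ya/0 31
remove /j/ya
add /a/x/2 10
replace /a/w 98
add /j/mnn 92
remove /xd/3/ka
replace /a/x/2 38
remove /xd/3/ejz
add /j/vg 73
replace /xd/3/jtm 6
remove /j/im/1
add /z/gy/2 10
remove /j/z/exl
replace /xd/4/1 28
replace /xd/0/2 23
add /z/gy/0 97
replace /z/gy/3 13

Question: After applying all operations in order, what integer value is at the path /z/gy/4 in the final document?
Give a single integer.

Answer: 73

Derivation:
After op 1 (replace /z/gy/1 57): {"a":{"w":{"p":47,"xg":94,"ym":51,"zj":92},"x":[19,40]},"j":{"im":[10,67,43],"ya":[8,42,63,40],"z":{"exl":46,"sn":67,"wj":30,"y":86}},"xd":[[48,46,39,88],{"acs":53,"g":84,"mgx":18},[68,86,68,63,51],{"ejz":43,"jtm":14,"ka":86},[79,96,37,6]],"z":{"c":{"j":53,"q":74},"gy":[80,57,73,9]}}
After op 2 (add /z/gy/4 17): {"a":{"w":{"p":47,"xg":94,"ym":51,"zj":92},"x":[19,40]},"j":{"im":[10,67,43],"ya":[8,42,63,40],"z":{"exl":46,"sn":67,"wj":30,"y":86}},"xd":[[48,46,39,88],{"acs":53,"g":84,"mgx":18},[68,86,68,63,51],{"ejz":43,"jtm":14,"ka":86},[79,96,37,6]],"z":{"c":{"j":53,"q":74},"gy":[80,57,73,9,17]}}
After op 3 (remove /z/c): {"a":{"w":{"p":47,"xg":94,"ym":51,"zj":92},"x":[19,40]},"j":{"im":[10,67,43],"ya":[8,42,63,40],"z":{"exl":46,"sn":67,"wj":30,"y":86}},"xd":[[48,46,39,88],{"acs":53,"g":84,"mgx":18},[68,86,68,63,51],{"ejz":43,"jtm":14,"ka":86},[79,96,37,6]],"z":{"gy":[80,57,73,9,17]}}
After op 4 (remove /xd/2/3): {"a":{"w":{"p":47,"xg":94,"ym":51,"zj":92},"x":[19,40]},"j":{"im":[10,67,43],"ya":[8,42,63,40],"z":{"exl":46,"sn":67,"wj":30,"y":86}},"xd":[[48,46,39,88],{"acs":53,"g":84,"mgx":18},[68,86,68,51],{"ejz":43,"jtm":14,"ka":86},[79,96,37,6]],"z":{"gy":[80,57,73,9,17]}}
After op 5 (replace /j/ya/0 31): {"a":{"w":{"p":47,"xg":94,"ym":51,"zj":92},"x":[19,40]},"j":{"im":[10,67,43],"ya":[31,42,63,40],"z":{"exl":46,"sn":67,"wj":30,"y":86}},"xd":[[48,46,39,88],{"acs":53,"g":84,"mgx":18},[68,86,68,51],{"ejz":43,"jtm":14,"ka":86},[79,96,37,6]],"z":{"gy":[80,57,73,9,17]}}
After op 6 (remove /j/ya): {"a":{"w":{"p":47,"xg":94,"ym":51,"zj":92},"x":[19,40]},"j":{"im":[10,67,43],"z":{"exl":46,"sn":67,"wj":30,"y":86}},"xd":[[48,46,39,88],{"acs":53,"g":84,"mgx":18},[68,86,68,51],{"ejz":43,"jtm":14,"ka":86},[79,96,37,6]],"z":{"gy":[80,57,73,9,17]}}
After op 7 (add /a/x/2 10): {"a":{"w":{"p":47,"xg":94,"ym":51,"zj":92},"x":[19,40,10]},"j":{"im":[10,67,43],"z":{"exl":46,"sn":67,"wj":30,"y":86}},"xd":[[48,46,39,88],{"acs":53,"g":84,"mgx":18},[68,86,68,51],{"ejz":43,"jtm":14,"ka":86},[79,96,37,6]],"z":{"gy":[80,57,73,9,17]}}
After op 8 (replace /a/w 98): {"a":{"w":98,"x":[19,40,10]},"j":{"im":[10,67,43],"z":{"exl":46,"sn":67,"wj":30,"y":86}},"xd":[[48,46,39,88],{"acs":53,"g":84,"mgx":18},[68,86,68,51],{"ejz":43,"jtm":14,"ka":86},[79,96,37,6]],"z":{"gy":[80,57,73,9,17]}}
After op 9 (add /j/mnn 92): {"a":{"w":98,"x":[19,40,10]},"j":{"im":[10,67,43],"mnn":92,"z":{"exl":46,"sn":67,"wj":30,"y":86}},"xd":[[48,46,39,88],{"acs":53,"g":84,"mgx":18},[68,86,68,51],{"ejz":43,"jtm":14,"ka":86},[79,96,37,6]],"z":{"gy":[80,57,73,9,17]}}
After op 10 (remove /xd/3/ka): {"a":{"w":98,"x":[19,40,10]},"j":{"im":[10,67,43],"mnn":92,"z":{"exl":46,"sn":67,"wj":30,"y":86}},"xd":[[48,46,39,88],{"acs":53,"g":84,"mgx":18},[68,86,68,51],{"ejz":43,"jtm":14},[79,96,37,6]],"z":{"gy":[80,57,73,9,17]}}
After op 11 (replace /a/x/2 38): {"a":{"w":98,"x":[19,40,38]},"j":{"im":[10,67,43],"mnn":92,"z":{"exl":46,"sn":67,"wj":30,"y":86}},"xd":[[48,46,39,88],{"acs":53,"g":84,"mgx":18},[68,86,68,51],{"ejz":43,"jtm":14},[79,96,37,6]],"z":{"gy":[80,57,73,9,17]}}
After op 12 (remove /xd/3/ejz): {"a":{"w":98,"x":[19,40,38]},"j":{"im":[10,67,43],"mnn":92,"z":{"exl":46,"sn":67,"wj":30,"y":86}},"xd":[[48,46,39,88],{"acs":53,"g":84,"mgx":18},[68,86,68,51],{"jtm":14},[79,96,37,6]],"z":{"gy":[80,57,73,9,17]}}
After op 13 (add /j/vg 73): {"a":{"w":98,"x":[19,40,38]},"j":{"im":[10,67,43],"mnn":92,"vg":73,"z":{"exl":46,"sn":67,"wj":30,"y":86}},"xd":[[48,46,39,88],{"acs":53,"g":84,"mgx":18},[68,86,68,51],{"jtm":14},[79,96,37,6]],"z":{"gy":[80,57,73,9,17]}}
After op 14 (replace /xd/3/jtm 6): {"a":{"w":98,"x":[19,40,38]},"j":{"im":[10,67,43],"mnn":92,"vg":73,"z":{"exl":46,"sn":67,"wj":30,"y":86}},"xd":[[48,46,39,88],{"acs":53,"g":84,"mgx":18},[68,86,68,51],{"jtm":6},[79,96,37,6]],"z":{"gy":[80,57,73,9,17]}}
After op 15 (remove /j/im/1): {"a":{"w":98,"x":[19,40,38]},"j":{"im":[10,43],"mnn":92,"vg":73,"z":{"exl":46,"sn":67,"wj":30,"y":86}},"xd":[[48,46,39,88],{"acs":53,"g":84,"mgx":18},[68,86,68,51],{"jtm":6},[79,96,37,6]],"z":{"gy":[80,57,73,9,17]}}
After op 16 (add /z/gy/2 10): {"a":{"w":98,"x":[19,40,38]},"j":{"im":[10,43],"mnn":92,"vg":73,"z":{"exl":46,"sn":67,"wj":30,"y":86}},"xd":[[48,46,39,88],{"acs":53,"g":84,"mgx":18},[68,86,68,51],{"jtm":6},[79,96,37,6]],"z":{"gy":[80,57,10,73,9,17]}}
After op 17 (remove /j/z/exl): {"a":{"w":98,"x":[19,40,38]},"j":{"im":[10,43],"mnn":92,"vg":73,"z":{"sn":67,"wj":30,"y":86}},"xd":[[48,46,39,88],{"acs":53,"g":84,"mgx":18},[68,86,68,51],{"jtm":6},[79,96,37,6]],"z":{"gy":[80,57,10,73,9,17]}}
After op 18 (replace /xd/4/1 28): {"a":{"w":98,"x":[19,40,38]},"j":{"im":[10,43],"mnn":92,"vg":73,"z":{"sn":67,"wj":30,"y":86}},"xd":[[48,46,39,88],{"acs":53,"g":84,"mgx":18},[68,86,68,51],{"jtm":6},[79,28,37,6]],"z":{"gy":[80,57,10,73,9,17]}}
After op 19 (replace /xd/0/2 23): {"a":{"w":98,"x":[19,40,38]},"j":{"im":[10,43],"mnn":92,"vg":73,"z":{"sn":67,"wj":30,"y":86}},"xd":[[48,46,23,88],{"acs":53,"g":84,"mgx":18},[68,86,68,51],{"jtm":6},[79,28,37,6]],"z":{"gy":[80,57,10,73,9,17]}}
After op 20 (add /z/gy/0 97): {"a":{"w":98,"x":[19,40,38]},"j":{"im":[10,43],"mnn":92,"vg":73,"z":{"sn":67,"wj":30,"y":86}},"xd":[[48,46,23,88],{"acs":53,"g":84,"mgx":18},[68,86,68,51],{"jtm":6},[79,28,37,6]],"z":{"gy":[97,80,57,10,73,9,17]}}
After op 21 (replace /z/gy/3 13): {"a":{"w":98,"x":[19,40,38]},"j":{"im":[10,43],"mnn":92,"vg":73,"z":{"sn":67,"wj":30,"y":86}},"xd":[[48,46,23,88],{"acs":53,"g":84,"mgx":18},[68,86,68,51],{"jtm":6},[79,28,37,6]],"z":{"gy":[97,80,57,13,73,9,17]}}
Value at /z/gy/4: 73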